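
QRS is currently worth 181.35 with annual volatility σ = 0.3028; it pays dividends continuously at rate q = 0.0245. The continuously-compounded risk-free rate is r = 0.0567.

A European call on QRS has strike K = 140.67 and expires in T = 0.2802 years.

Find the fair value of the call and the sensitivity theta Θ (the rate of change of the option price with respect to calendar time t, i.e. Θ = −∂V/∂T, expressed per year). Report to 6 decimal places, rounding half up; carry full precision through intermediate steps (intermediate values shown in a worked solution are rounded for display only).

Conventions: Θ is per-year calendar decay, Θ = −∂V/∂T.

σ√T = 0.3028·√0.2802 = 0.160284
d₁ = (ln(S/K) + (r−q+σ²/2)T) / (σ√T) = (ln(181.35/140.67) + (0.0567−0.0245+0.3028²/2)·0.2802) / 0.160284 = (0.254012 + 0.021868) / 0.160284 = 1.721196
d₂ = d₁ − σ√T = 1.721196 − 0.160284 = 1.560912
e^{−rT} = 0.984238
e^{−qT} = 0.993159
N(d₁) = 0.957392,  N(d₂) = 0.940728
Call price V = S·e^{−qT}·N(d₁) − K·e^{−rT}·N(d₂) = 172.435285 − 130.246382 = 42.188903
φ(d₁) = (1/√(2π))·e^{−d₁²/2} = 0.090700
Θ = −S·e^{−qT}·φ(d₁)·σ/(2√T) + q·S·e^{−qT}·N(d₁) − r·K·e^{−rT}·N(d₂) = −4.672355 + 4.224664 − 7.384970 = -7.832661

price = 42.188903
Θ = -7.832661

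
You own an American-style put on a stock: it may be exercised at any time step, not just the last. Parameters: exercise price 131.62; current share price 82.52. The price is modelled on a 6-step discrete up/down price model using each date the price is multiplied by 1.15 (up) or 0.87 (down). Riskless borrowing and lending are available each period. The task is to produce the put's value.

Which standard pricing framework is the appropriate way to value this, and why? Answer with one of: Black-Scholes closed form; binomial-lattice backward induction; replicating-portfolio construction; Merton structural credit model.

framework: binomial-lattice backward induction

Key observation: early exercise of the strike-131.62 put must be checked at each of the 6 dates (spot 82.52), which forces a node-by-node comparison of intrinsic and continuation value backward from expiry.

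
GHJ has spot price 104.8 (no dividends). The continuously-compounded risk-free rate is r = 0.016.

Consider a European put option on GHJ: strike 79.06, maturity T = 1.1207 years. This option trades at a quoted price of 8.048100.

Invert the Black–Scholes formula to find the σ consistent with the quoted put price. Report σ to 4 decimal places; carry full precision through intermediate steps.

At σ = 0.4904 the Black–Scholes value reproduces the quote:
σ√T = 0.4904·√1.1207 = 0.519153
d₁ = (ln(S/K) + (r+σ²/2)T) / (σ√T) = (ln(104.8/79.06) + (0.016+0.4904²/2)·1.1207) / 0.519153 = (0.281847 + 0.152691) / 0.519153 = 0.837013
d₂ = d₁ − σ√T = 0.837013 − 0.519153 = 0.317860
e^{−rT} = 0.982229
N(−d₁) = 0.201293,  N(−d₂) = 0.375295
V = K·e^{−rT}·N(−d₂) − S·N(−d₁) = 29.143561 − 21.095462 = 8.048100 (the quoted price), and the Black–Scholes price is strictly increasing in σ, so σ is unique

sigma = 0.4904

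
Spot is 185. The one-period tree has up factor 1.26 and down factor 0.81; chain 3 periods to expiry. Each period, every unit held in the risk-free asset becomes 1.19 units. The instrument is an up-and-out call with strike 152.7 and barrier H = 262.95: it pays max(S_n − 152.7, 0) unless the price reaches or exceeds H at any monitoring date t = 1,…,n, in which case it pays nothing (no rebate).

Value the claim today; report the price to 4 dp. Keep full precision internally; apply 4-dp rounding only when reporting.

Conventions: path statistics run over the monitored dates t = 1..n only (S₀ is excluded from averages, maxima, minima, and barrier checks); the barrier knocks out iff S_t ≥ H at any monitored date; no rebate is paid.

price = 11.2253

Under the martingale measure an up-move has probability p* = 0.8444; value the claim as the probability-weighted average of per-path payoffs, discounted 3 periods at R = 1.19.
Enumerate all 2^3 = 8 price paths (U = up ×1.26, D = down ×0.81); each path with k up-moves has probability p*^k·(1−p*)^(3−k).
DDD: M=149.8500, payoff=0.0000, prob=0.003764
UDD: M=233.1000, payoff=0.2369, prob=0.020433
DUD: M=188.8110, payoff=0.2369, prob=0.020433
UUD: M=293.7060, payoff=0.0000, prob=0.110925
DDU: M=152.9369, payoff=0.2369, prob=0.020433
UDU: M=237.9019, payoff=85.2019, prob=0.110925
DUU: M=237.9019, payoff=85.2019, prob=0.110925
UUU: M=370.0696, payoff=0.0000, prob=0.602162
Price = Σ prob·payoff / R^3 = 18.916479 / 1.685159 = 11.2253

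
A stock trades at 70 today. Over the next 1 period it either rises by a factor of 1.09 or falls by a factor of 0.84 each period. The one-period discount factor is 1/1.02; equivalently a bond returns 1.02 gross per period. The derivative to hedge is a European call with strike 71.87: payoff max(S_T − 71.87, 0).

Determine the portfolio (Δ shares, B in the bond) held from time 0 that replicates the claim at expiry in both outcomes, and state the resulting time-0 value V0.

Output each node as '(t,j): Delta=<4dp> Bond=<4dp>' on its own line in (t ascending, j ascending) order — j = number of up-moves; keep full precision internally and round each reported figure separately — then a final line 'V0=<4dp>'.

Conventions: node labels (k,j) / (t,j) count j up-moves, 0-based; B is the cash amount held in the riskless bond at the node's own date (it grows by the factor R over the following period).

Arbitrage-free pricing uses the up-move probability p* = (R−d)/(u−d) = 0.7200, discounting each step at R = 1.02.
Terminal payoffs: V(1,0)=0.0000, V(1,1)=4.4300
  t=0,j=0: stock 70.0000 → up 76.3000 (V=4.4300), down 58.8000 (V=0.0000). Price 3.1271; hedge Δ=0.2531, bond B=-14.5929.
As a check, the time-0 holding Δ(0,0)·S0 + B(0,0) comes to 3.1271 — exactly V0.

(0,0): Delta=0.2531 Bond=-14.5929
V0=3.1271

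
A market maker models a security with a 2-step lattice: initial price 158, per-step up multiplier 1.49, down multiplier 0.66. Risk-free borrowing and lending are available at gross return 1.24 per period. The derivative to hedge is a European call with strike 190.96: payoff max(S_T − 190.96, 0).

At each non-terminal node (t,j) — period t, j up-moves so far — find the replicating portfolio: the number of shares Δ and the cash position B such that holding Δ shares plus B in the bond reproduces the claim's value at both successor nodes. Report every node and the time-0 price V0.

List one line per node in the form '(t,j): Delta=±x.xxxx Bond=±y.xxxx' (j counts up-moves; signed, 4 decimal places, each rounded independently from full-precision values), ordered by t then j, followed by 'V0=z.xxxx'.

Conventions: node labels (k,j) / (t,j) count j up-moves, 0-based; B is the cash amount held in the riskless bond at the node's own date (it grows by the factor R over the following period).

Arbitrage-free pricing uses the up-move probability p* = (R−d)/(u−d) = 0.6988, discounting each step at R = 1.24.
Expiry values: V(2,0)=0.0000, V(2,1)=0.0000, V(2,2)=159.8158
(1,0): S=104.2800. Δ = (V_up−V_dn)/(S_up−S_dn) = (0.0000−0.0000)/(155.3772−68.8248) = 0.0000. V = [p*·0.0000 + (1−p*)·0.0000]/1.24 = 0.0000. B = V − Δ·S = 0.0000.
(1,1): S=235.4200. Δ = (V_up−V_dn)/(S_up−S_dn) = (159.8158−0.0000)/(350.7758−155.3772) = 0.8179. V = [p*·159.8158 + (1−p*)·0.0000]/1.24 = 90.0633. B = V − Δ·S = -102.4858.
(0,0): S=158.0000. Δ = (V_up−V_dn)/(S_up−S_dn) = (90.0633−0.0000)/(235.4200−104.2800) = 0.6868. V = [p*·90.0633 + (1−p*)·0.0000]/1.24 = 50.7547. B = V − Δ·S = -57.7553.
As a check, the time-0 holding Δ(0,0)·S0 + B(0,0) comes to 50.7547 — exactly V0.

(0,0): Delta=0.6868 Bond=-57.7553
(1,0): Delta=0.0000 Bond=0.0000
(1,1): Delta=0.8179 Bond=-102.4858
V0=50.7547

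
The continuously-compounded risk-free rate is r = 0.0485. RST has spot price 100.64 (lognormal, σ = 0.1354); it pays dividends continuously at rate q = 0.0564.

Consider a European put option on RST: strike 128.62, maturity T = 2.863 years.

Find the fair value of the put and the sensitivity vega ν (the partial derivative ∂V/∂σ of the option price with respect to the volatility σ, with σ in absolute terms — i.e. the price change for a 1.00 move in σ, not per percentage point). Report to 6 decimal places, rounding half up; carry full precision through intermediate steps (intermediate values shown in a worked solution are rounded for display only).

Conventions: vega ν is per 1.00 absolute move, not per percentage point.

σ√T = 0.1354·√2.863 = 0.229102
d₁ = (ln(S/K) + (r−q+σ²/2)T) / (σ√T) = (ln(100.64/128.62) + (0.0485−0.0564+0.1354²/2)·2.863) / 0.229102 = (-0.245313 + 0.003626) / 0.229102 = -1.054928
d₂ = d₁ − σ√T = -1.054928 − 0.229102 = -1.284030
e^{−rT} = 0.870354
e^{−qT} = 0.850889
N(−d₁) = 0.854271,  N(−d₂) = 0.900434
Put price V = K·e^{−rT}·N(−d₂) − S·e^{−qT}·N(−d₁) = 100.799027 − 73.154202 = 27.644826
φ(d₁) = (1/√(2π))·e^{−d₁²/2} = 0.228693
ν = S·e^{−qT}·φ(d₁)·√T = 33.136547

price = 27.644826
ν = 33.136547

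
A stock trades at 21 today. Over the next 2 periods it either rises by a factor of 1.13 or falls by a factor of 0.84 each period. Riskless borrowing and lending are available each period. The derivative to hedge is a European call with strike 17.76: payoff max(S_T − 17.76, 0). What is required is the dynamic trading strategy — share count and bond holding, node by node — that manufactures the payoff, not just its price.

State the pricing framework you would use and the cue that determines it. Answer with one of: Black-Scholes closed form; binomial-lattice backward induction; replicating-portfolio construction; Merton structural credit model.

framework: replicating-portfolio construction

Key observation: since the answer must list Δ and B at each node of the 1.13/0.84 lattice on 21, the replicating-portfolio method — solving the two-state system at every node — is the one that applies.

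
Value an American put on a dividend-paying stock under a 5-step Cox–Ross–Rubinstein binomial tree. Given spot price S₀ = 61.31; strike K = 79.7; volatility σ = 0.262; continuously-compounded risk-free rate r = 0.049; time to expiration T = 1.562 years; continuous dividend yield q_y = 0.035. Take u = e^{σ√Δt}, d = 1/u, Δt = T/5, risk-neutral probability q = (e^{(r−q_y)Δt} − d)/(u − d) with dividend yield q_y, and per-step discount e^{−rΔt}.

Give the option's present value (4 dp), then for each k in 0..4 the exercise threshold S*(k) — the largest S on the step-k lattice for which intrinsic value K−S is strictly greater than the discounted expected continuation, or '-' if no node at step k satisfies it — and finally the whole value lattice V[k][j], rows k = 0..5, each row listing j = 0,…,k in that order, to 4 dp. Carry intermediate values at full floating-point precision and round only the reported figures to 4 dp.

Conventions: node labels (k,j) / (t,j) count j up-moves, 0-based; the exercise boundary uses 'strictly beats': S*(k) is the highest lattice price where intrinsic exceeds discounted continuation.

price = 19.9380
boundary = - 52.9583 45.7442 52.9583 61.3100
tree:
19.9380
26.7417 13.1619
33.9558 19.1823 7.0215
40.1872 26.7417 11.5577 2.3015
45.5697 33.9558 18.3900 4.4801 0.0000
50.2189 40.1872 26.7417 8.7211 0.0000 0.0000

Δt=0.31240  u=1.15770  d=0.86378  q=0.47837  discount=0.98481
step 5 (expiry): payoffs max(K−S,0) = 50.2189 40.1872 26.7417 8.7211 0.0000 0.0000
step 4: (k=4,j=0): S=34.1303, K−S=45.5697, hold=44.7301 ⇒ V=45.5697 exercise | (k=4,j=1): S=45.7442, K−S=33.9558, hold=33.2425 ⇒ V=33.9558 exercise | (k=4,j=2): S=61.3100, K−S=18.3900, hold=17.8460 ⇒ V=18.3900 exercise | (k=4,j=3): S=82.1725, K−S=0.0000, hold=4.4801 ⇒ V=4.4801 continue | (k=4,j=4): S=110.1341, K−S=0.0000, hold=0.0000 ⇒ V=0.0000 continue  boundary S*=61.3100
step 3: (k=3,j=0): S=39.5128, K−S=40.1872, hold=39.4061 ⇒ V=40.1872 exercise | (k=3,j=1): S=52.9583, K−S=26.7417, hold=26.1069 ⇒ V=26.7417 exercise | (k=3,j=2): S=70.9789, K−S=8.7211, hold=11.5577 ⇒ V=11.5577 continue | (k=3,j=3): S=95.1315, K−S=0.0000, hold=2.3015 ⇒ V=2.3015 continue  boundary S*=52.9583
step 2: (k=2,j=0): S=45.7442, K−S=33.9558, hold=33.2425 ⇒ V=33.9558 exercise | (k=2,j=1): S=61.3100, K−S=18.3900, hold=19.1823 ⇒ V=19.1823 continue | (k=2,j=2): S=82.1725, K−S=0.0000, hold=7.0215 ⇒ V=7.0215 continue  boundary S*=45.7442
step 1: (k=1,j=0): S=52.9583, K−S=26.7417, hold=26.4802 ⇒ V=26.7417 exercise | (k=1,j=1): S=70.9789, K−S=8.7211, hold=13.1619 ⇒ V=13.1619 continue  boundary S*=52.9583
step 0: (k=0,j=0): S=61.3100, K−S=18.3900, hold=19.9380 ⇒ V=19.9380 continue  boundary S*=-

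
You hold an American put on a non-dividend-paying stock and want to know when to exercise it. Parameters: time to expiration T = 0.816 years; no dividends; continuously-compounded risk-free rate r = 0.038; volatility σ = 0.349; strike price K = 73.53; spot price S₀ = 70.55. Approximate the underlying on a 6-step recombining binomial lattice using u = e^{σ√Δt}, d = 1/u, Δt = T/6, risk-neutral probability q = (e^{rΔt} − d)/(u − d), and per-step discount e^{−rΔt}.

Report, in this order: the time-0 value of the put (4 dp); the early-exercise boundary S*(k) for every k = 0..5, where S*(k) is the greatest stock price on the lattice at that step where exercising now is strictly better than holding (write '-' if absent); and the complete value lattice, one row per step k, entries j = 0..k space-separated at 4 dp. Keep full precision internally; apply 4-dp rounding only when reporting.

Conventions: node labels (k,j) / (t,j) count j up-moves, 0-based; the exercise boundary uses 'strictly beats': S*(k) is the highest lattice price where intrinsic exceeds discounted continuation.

params: Δt=0.13600 u=1.13735 d=0.87923 q=0.48794 e^(-rΔt)=0.99485
t_6 payoffs: 40.9372 31.3687 18.9912 2.9800 0.0000 0.0000 0.0000
t_5: node(5,0) S=37.0696 payoff=36.4604 vs cont=36.0814 → 36.4604 [stop]  node(5,1) S=47.9523 payoff=25.5777 vs cont=25.1987 → 25.5777 [stop]  node(5,2) S=62.0299 payoff=11.5001 vs cont=11.1211 → 11.5001 [stop]  node(5,3) S=80.2404 payoff=0.0000 vs cont=1.5181 → 1.5181 [wait]  node(5,4) S=103.7969 payoff=0.0000 vs cont=0.0000 → 0.0000 [wait]  node(5,5) S=134.2691 payoff=0.0000 vs cont=0.0000 → 0.0000 [wait]  ⇒ S*(5)=62.0299
t_4: node(4,0) S=42.1613 payoff=31.3687 vs cont=30.9897 → 31.3687 [stop]  node(4,1) S=54.5388 payoff=18.9912 vs cont=18.6122 → 18.9912 [stop]  node(4,2) S=70.5500 payoff=2.9800 vs cont=6.5953 → 6.5953 [wait]  node(4,3) S=91.2617 payoff=0.0000 vs cont=0.7733 → 0.7733 [wait]  node(4,4) S=118.0539 payoff=0.0000 vs cont=0.0000 → 0.0000 [wait]  ⇒ S*(4)=54.5388
t_3: node(3,0) S=47.9523 payoff=25.5777 vs cont=25.1987 → 25.5777 [stop]  node(3,1) S=62.0299 payoff=11.5001 vs cont=12.8760 → 12.8760 [wait]  node(3,2) S=80.2404 payoff=0.0000 vs cont=3.7352 → 3.7352 [wait]  node(3,3) S=103.7969 payoff=0.0000 vs cont=0.3940 → 0.3940 [wait]  ⇒ S*(3)=47.9523
t_2: node(2,0) S=54.5388 payoff=18.9912 vs cont=19.2801 → 19.2801 [wait]  node(2,1) S=70.5500 payoff=2.9800 vs cont=8.3724 → 8.3724 [wait]  node(2,2) S=91.2617 payoff=0.0000 vs cont=2.0940 → 2.0940 [wait]  ⇒ S*(2)=-
t_1: node(1,0) S=62.0299 payoff=11.5001 vs cont=13.8858 → 13.8858 [wait]  node(1,1) S=80.2404 payoff=0.0000 vs cont=5.2815 → 5.2815 [wait]  ⇒ S*(1)=-
t_0: node(0,0) S=70.5500 payoff=2.9800 vs cont=9.6375 → 9.6375 [wait]  ⇒ S*(0)=-

price = 9.6375
boundary = - - - 47.9523 54.5388 62.0299
tree:
9.6375
13.8858 5.2815
19.2801 8.3724 2.0940
25.5777 12.8760 3.7352 0.3940
31.3687 18.9912 6.5953 0.7733 0.0000
36.4604 25.5777 11.5001 1.5181 0.0000 0.0000
40.9372 31.3687 18.9912 2.9800 0.0000 0.0000 0.0000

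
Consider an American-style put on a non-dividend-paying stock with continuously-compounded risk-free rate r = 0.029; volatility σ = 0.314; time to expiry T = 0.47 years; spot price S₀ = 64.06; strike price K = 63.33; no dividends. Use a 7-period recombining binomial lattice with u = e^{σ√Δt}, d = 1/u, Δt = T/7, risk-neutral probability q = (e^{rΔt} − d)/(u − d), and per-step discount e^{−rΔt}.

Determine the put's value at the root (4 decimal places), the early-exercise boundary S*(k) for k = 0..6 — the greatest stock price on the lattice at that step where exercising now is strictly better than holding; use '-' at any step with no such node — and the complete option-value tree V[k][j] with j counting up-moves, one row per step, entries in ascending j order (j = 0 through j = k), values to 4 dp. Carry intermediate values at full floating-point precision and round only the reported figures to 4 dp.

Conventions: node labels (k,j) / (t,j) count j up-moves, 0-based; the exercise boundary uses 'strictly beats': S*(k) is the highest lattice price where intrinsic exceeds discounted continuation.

Δt=0.06714  u=1.08477  d=0.92186  q=0.49163  discount=0.99805
step 7 (expiry): payoffs max(K−S,0) = 27.0859 20.6810 13.1443 4.2757 0.0000 0.0000 0.0000 0.0000
step 6: (k=6,j=0): S=39.3163, K−S=24.0137, hold=23.8905 ⇒ V=24.0137 exercise | (k=6,j=1): S=46.2641, K−S=17.0659, hold=16.9427 ⇒ V=17.0659 exercise | (k=6,j=2): S=54.4397, K−S=8.8903, hold=8.7671 ⇒ V=8.8903 exercise | (k=6,j=3): S=64.0600, K−S=0.0000, hold=2.1694 ⇒ V=2.1694 continue | (k=6,j=4): S=75.3804, K−S=0.0000, hold=0.0000 ⇒ V=0.0000 continue | (k=6,j=5): S=88.7013, K−S=0.0000, hold=0.0000 ⇒ V=0.0000 continue | (k=6,j=6): S=104.3761, K−S=0.0000, hold=0.0000 ⇒ V=0.0000 continue  boundary S*=54.4397
step 5: (k=5,j=0): S=42.6490, K−S=20.6810, hold=20.5579 ⇒ V=20.6810 exercise | (k=5,j=1): S=50.1857, K−S=13.1443, hold=13.0211 ⇒ V=13.1443 exercise | (k=5,j=2): S=59.0543, K−S=4.2757, hold=5.5752 ⇒ V=5.5752 continue | (k=5,j=3): S=69.4901, K−S=0.0000, hold=1.1007 ⇒ V=1.1007 continue | (k=5,j=4): S=81.7700, K−S=0.0000, hold=0.0000 ⇒ V=0.0000 continue | (k=5,j=5): S=96.2200, K−S=0.0000, hold=0.0000 ⇒ V=0.0000 continue  boundary S*=50.1857
step 4: (k=4,j=0): S=46.2641, K−S=17.0659, hold=16.9427 ⇒ V=17.0659 exercise | (k=4,j=1): S=54.4397, K−S=8.8903, hold=9.4048 ⇒ V=9.4048 continue | (k=4,j=2): S=64.0600, K−S=0.0000, hold=3.3688 ⇒ V=3.3688 continue | (k=4,j=3): S=75.3804, K−S=0.0000, hold=0.5585 ⇒ V=0.5585 continue | (k=4,j=4): S=88.7013, K−S=0.0000, hold=0.0000 ⇒ V=0.0000 continue  boundary S*=46.2641
step 3: (k=3,j=0): S=50.1857, K−S=13.1443, hold=13.2736 ⇒ V=13.2736 continue | (k=3,j=1): S=59.0543, K−S=4.2757, hold=6.4248 ⇒ V=6.4248 continue | (k=3,j=2): S=69.4901, K−S=0.0000, hold=1.9833 ⇒ V=1.9833 continue | (k=3,j=3): S=81.7700, K−S=0.0000, hold=0.2834 ⇒ V=0.2834 continue  boundary S*=-
step 2: (k=2,j=0): S=54.4397, K−S=8.8903, hold=9.8872 ⇒ V=9.8872 continue | (k=2,j=1): S=64.0600, K−S=0.0000, hold=4.2329 ⇒ V=4.2329 continue | (k=2,j=2): S=75.3804, K−S=0.0000, hold=1.1453 ⇒ V=1.1453 continue  boundary S*=-
step 1: (k=1,j=0): S=59.0543, K−S=4.2757, hold=7.0935 ⇒ V=7.0935 continue | (k=1,j=1): S=69.4901, K−S=0.0000, hold=2.7097 ⇒ V=2.7097 continue  boundary S*=-
step 0: (k=0,j=0): S=64.0600, K−S=0.0000, hold=4.9287 ⇒ V=4.9287 continue  boundary S*=-

price = 4.9287
boundary = - - - - 46.2641 50.1857 54.4397
tree:
4.9287
7.0935 2.7097
9.8872 4.2329 1.1453
13.2736 6.4248 1.9833 0.2834
17.0659 9.4048 3.3688 0.5585 0.0000
20.6810 13.1443 5.5752 1.1007 0.0000 0.0000
24.0137 17.0659 8.8903 2.1694 0.0000 0.0000 0.0000
27.0859 20.6810 13.1443 4.2757 0.0000 0.0000 0.0000 0.0000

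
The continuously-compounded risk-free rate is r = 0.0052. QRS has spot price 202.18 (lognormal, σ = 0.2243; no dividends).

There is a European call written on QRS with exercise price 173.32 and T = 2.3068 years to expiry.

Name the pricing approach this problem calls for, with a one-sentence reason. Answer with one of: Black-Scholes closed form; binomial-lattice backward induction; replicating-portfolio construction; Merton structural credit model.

framework: Black-Scholes closed form

Key observation: the strike-173.32 call on QRS is European-exercise on a continuously-modelled lognormal underlying, so its value is a single closed-form evaluation.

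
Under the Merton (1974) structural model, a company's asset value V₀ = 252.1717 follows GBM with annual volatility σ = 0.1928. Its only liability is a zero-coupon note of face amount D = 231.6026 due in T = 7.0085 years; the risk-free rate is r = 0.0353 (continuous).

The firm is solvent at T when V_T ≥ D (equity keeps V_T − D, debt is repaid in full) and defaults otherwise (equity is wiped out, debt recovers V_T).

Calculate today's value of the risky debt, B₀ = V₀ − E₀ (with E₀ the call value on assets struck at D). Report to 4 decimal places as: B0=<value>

B0=164.2469

Work the structural quantities from V₀ = 252.1717 against face 231.6026:
d₁ = [ln(V₀/D) + (r + σ²/2)T] / (σ√T)
   = [ln(252.1717/231.6026) + (0.0353 + 0.5·0.1928²)·7.0085] / (0.1928·√7.0085)
   = [0.085087 + 0.377659] / 0.510410 = 0.906617
d₂ = d₁ − σ√T = 0.906617 − 0.510410 = 0.396206
N(d₁) = 0.817695,  N(d₂) = 0.654024,  e^(−rT) = 0.780828
E₀ = V₀·N(d₁) − D·e^(−rT)·N(d₂)
   = 252.1717·0.817695 − 231.6026·0.780828·0.654024 = 87.924765
B₀ = V₀ − E₀ = 252.1717 − 87.924765 = 164.246935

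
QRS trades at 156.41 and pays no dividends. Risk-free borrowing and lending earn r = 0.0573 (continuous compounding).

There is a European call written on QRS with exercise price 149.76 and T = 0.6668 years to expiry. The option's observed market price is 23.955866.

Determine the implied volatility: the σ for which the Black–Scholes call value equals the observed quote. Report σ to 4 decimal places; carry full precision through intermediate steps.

At σ = 0.3513 the Black–Scholes value reproduces the quote:
σ√T = 0.3513·√0.6668 = 0.286864
d₁ = (ln(S/K) + (r+σ²/2)T) / (σ√T) = (ln(156.41/149.76) + (0.0573+0.3513²/2)·0.6668) / 0.286864 = (0.043447 + 0.079353) / 0.286864 = 0.428077
d₂ = d₁ − σ√T = 0.428077 − 0.286864 = 0.141213
e^{−rT} = 0.962513
N(d₁) = 0.665702,  N(d₂) = 0.556149
V = S·N(d₁) − K·e^{−rT}·N(d₂) = 104.122523 − 80.166656 = 23.955866 (matching the quote); vega is positive throughout, so no other σ reproduces this price

sigma = 0.3513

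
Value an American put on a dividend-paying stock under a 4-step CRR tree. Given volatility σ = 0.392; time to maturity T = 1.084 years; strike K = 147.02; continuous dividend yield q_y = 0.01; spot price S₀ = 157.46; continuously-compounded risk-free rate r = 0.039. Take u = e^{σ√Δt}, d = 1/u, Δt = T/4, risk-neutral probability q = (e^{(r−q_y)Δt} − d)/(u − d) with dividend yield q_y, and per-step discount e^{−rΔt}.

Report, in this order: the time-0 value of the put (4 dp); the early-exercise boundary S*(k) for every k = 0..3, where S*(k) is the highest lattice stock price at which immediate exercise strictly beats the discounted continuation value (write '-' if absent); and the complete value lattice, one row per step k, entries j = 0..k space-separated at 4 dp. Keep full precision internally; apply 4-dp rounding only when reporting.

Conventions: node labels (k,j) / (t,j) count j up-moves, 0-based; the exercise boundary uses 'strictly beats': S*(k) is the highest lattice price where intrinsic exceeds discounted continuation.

price = 17.5415
boundary = - - - 85.3682
tree:
17.5415
27.9174 6.1617
42.7508 11.7130 0.0000
61.6518 22.2658 0.0000 0.0000
77.4101 42.3263 0.0000 0.0000 0.0000

Δt=0.27100  u=1.22638  d=0.81541  q=0.46836  discount=0.98949
step 4 (expiry): payoffs max(K−S,0) = 77.4101 42.3263 0.0000 0.0000 0.0000
step 3: (k=3,j=0): S=85.3682, K−S=61.6518, hold=60.3372 ⇒ V=61.6518 exercise | (k=3,j=1): S=128.3942, K−S=18.6258, hold=22.2658 ⇒ V=22.2658 continue | (k=3,j=2): S=193.1057, K−S=0.0000, hold=0.0000 ⇒ V=0.0000 continue | (k=3,j=3): S=290.4320, K−S=0.0000, hold=0.0000 ⇒ V=0.0000 continue  boundary S*=85.3682
step 2: (k=2,j=0): S=104.6937, K−S=42.3263, hold=42.7508 ⇒ V=42.7508 continue | (k=2,j=1): S=157.4600, K−S=0.0000, hold=11.7130 ⇒ V=11.7130 continue | (k=2,j=2): S=236.8207, K−S=0.0000, hold=0.0000 ⇒ V=0.0000 continue  boundary S*=-
step 1: (k=1,j=0): S=128.3942, K−S=18.6258, hold=27.9174 ⇒ V=27.9174 continue | (k=1,j=1): S=193.1057, K−S=0.0000, hold=6.1617 ⇒ V=6.1617 continue  boundary S*=-
step 0: (k=0,j=0): S=157.4600, K−S=0.0000, hold=17.5415 ⇒ V=17.5415 continue  boundary S*=-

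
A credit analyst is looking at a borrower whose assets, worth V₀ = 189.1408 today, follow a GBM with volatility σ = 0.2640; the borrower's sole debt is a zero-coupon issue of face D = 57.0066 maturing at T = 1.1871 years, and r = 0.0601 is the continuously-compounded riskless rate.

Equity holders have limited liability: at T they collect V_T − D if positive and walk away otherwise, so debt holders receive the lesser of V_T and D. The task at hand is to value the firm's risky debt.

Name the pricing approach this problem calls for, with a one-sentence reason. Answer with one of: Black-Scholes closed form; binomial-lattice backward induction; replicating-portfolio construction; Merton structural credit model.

framework: Merton structural credit model

Key observation: a levered firm with one bullet debt due at 1.1871 years is the canonical structural-credit setup: equity is a call on the firm's assets struck at the face value.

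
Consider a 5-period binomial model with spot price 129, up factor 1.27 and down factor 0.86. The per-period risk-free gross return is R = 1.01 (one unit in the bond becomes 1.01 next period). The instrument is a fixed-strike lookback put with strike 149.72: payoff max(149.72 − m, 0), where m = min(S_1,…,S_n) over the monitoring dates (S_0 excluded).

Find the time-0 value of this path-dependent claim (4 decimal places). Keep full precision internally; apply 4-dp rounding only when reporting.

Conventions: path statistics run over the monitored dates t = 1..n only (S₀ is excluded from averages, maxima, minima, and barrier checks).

price = 44.9379

Under the martingale measure an up-move has probability p* = 0.3659; value the claim as the probability-weighted average of per-path payoffs, discounted 5 periods at R = 1.01.
Enumerate all 2^5 = 32 price paths (U = up ×1.27, D = down ×0.86); each path with k up-moves has probability p*^k·(1−p*)^(5−k).
DDDDD: m=60.6851, payoff=89.0349, prob=0.102553
UDDDD: m=89.6163, payoff=60.1037, prob=0.059165
DUDDD: m=89.6163, payoff=60.1037, prob=0.059165
UUDDD: m=132.3404, payoff=17.3796, prob=0.034134
DDUDD: m=89.6163, payoff=60.1037, prob=0.059165
UDUDD: m=132.3404, payoff=17.3796, prob=0.034134
DUUDD: m=110.9400, payoff=38.7800, prob=0.034134
UUUDD: m=163.8300, payoff=0.0000, prob=0.019693
DDDUD: m=82.0512, payoff=67.6688, prob=0.059165
UDDUD: m=121.1687, payoff=28.5513, prob=0.034134
DUDUD: m=110.9400, payoff=38.7800, prob=0.034134
UUDUD: m=163.8300, payoff=0.0000, prob=0.019693
DDUUD: m=95.4084, payoff=54.3116, prob=0.034134
UDUUD: m=140.8938, payoff=8.8262, prob=0.019693
DUUUD: m=110.9400, payoff=38.7800, prob=0.019693
UUUUD: m=163.8300, payoff=0.0000, prob=0.011361
DDDDU: m=70.5641, payoff=79.1559, prob=0.059165
UDDDU: m=104.2051, payoff=45.5149, prob=0.034134
DUDDU: m=104.2051, payoff=45.5149, prob=0.034134
UUDDU: m=153.8842, payoff=0.0000, prob=0.019693
DDUDU: m=95.4084, payoff=54.3116, prob=0.034134
UDUDU: m=140.8938, payoff=8.8262, prob=0.019693
DUUDU: m=110.9400, payoff=38.7800, prob=0.019693
UUUDU: m=163.8300, payoff=0.0000, prob=0.011361
DDDUU: m=82.0512, payoff=67.6688, prob=0.034134
UDDUU: m=121.1687, payoff=28.5513, prob=0.019693
DUDUU: m=110.9400, payoff=38.7800, prob=0.019693
UUDUU: m=163.8300, payoff=0.0000, prob=0.011361
DDUUU: m=95.4084, payoff=54.3116, prob=0.019693
UDUUU: m=140.8938, payoff=8.8262, prob=0.011361
DUUUU: m=110.9400, payoff=38.7800, prob=0.011361
UUUUU: m=163.8300, payoff=0.0000, prob=0.006554
Price = Σ prob·payoff / R^5 = 47.230180 / 1.051010 = 44.9379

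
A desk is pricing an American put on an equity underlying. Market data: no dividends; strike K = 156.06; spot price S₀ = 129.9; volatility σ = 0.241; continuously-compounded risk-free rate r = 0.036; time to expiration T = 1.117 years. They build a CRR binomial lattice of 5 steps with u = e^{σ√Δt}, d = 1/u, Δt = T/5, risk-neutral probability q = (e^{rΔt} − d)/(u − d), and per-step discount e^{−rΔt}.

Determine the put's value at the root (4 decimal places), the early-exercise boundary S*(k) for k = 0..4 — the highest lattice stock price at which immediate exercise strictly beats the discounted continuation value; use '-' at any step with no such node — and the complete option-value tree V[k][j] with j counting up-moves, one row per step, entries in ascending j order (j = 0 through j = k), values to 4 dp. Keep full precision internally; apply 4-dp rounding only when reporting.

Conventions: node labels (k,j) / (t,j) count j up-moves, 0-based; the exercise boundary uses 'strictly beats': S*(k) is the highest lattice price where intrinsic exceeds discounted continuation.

Δt=0.22340, u=1.12065, d=0.89234, q=0.50692, disc=e^(-rΔt)=0.99199
k=5 terminal: V=max(K-S,0) → 82.5649 63.7606 40.1452 10.4875 0.0000 0.0000
k=4: j=0 S=82.3623 intr=73.6977 cont=72.4476 V=73.6977[EX]; j=1 S=103.4353 intr=52.6247 cont=51.3746 V=52.6247[EX]; j=2 S=129.9000 intr=26.1600 cont=24.9099 V=26.1600[EX]; j=3 S=163.1358 intr=0.0000 cont=5.1298 V=5.1298[hold]; j=4 S=204.8753 intr=0.0000 cont=0.0000 V=0.0000[hold]  S*(4)=129.9000
k=3: j=0 S=92.2994 intr=63.7606 cont=62.5106 V=63.7606[EX]; j=1 S=115.9148 intr=40.1452 cont=38.8951 V=40.1452[EX]; j=2 S=145.5725 intr=10.4875 cont=15.3752 V=15.3752[hold]; j=3 S=182.8182 intr=0.0000 cont=2.5091 V=2.5091[hold]  S*(3)=115.9148
k=2: j=0 S=103.4353 intr=52.6247 cont=51.3746 V=52.6247[EX]; j=1 S=129.9000 intr=26.1600 cont=27.3677 V=27.3677[hold]; j=2 S=163.1358 intr=0.0000 cont=8.7822 V=8.7822[hold]  S*(2)=103.4353
k=1: j=0 S=115.9148 intr=40.1452 cont=39.5024 V=40.1452[EX]; j=1 S=145.5725 intr=10.4875 cont=17.8026 V=17.8026[hold]  S*(1)=115.9148
k=0: j=0 S=129.9000 intr=26.1600 cont=28.5884 V=28.5884[hold]  S*(0)=-

price = 28.5884
boundary = - 115.9148 103.4353 115.9148 129.9000
tree:
28.5884
40.1452 17.8026
52.6247 27.3677 8.7822
63.7606 40.1452 15.3752 2.5091
73.6977 52.6247 26.1600 5.1298 0.0000
82.5649 63.7606 40.1452 10.4875 0.0000 0.0000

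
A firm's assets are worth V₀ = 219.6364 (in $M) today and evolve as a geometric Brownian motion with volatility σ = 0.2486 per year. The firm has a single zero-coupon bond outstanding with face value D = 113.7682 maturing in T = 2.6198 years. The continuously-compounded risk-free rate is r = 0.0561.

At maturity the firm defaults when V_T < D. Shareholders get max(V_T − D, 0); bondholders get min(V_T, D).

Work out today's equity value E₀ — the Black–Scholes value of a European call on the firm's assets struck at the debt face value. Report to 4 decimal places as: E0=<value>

E0=121.9119

Work the structural quantities from V₀ = 219.6364 against face 113.7682:
d₁ = [ln(V₀/D) + (r + σ²/2)T] / (σ√T)
   = [ln(219.6364/113.7682) + (0.0561 + 0.5·0.2486²)·2.6198] / (0.2486·√2.6198)
   = [0.657810 + 0.227925] / 0.402379 = 2.201248
d₂ = d₁ − σ√T = 2.201248 − 0.402379 = 1.798869
N(d₁) = 0.986141,  N(d₂) = 0.963980,  e^(−rT) = 0.863319
E₀ = V₀·N(d₁) − D·e^(−rT)·N(d₂)
   = 219.6364·0.986141 − 113.7682·0.863319·0.963980 = 121.911928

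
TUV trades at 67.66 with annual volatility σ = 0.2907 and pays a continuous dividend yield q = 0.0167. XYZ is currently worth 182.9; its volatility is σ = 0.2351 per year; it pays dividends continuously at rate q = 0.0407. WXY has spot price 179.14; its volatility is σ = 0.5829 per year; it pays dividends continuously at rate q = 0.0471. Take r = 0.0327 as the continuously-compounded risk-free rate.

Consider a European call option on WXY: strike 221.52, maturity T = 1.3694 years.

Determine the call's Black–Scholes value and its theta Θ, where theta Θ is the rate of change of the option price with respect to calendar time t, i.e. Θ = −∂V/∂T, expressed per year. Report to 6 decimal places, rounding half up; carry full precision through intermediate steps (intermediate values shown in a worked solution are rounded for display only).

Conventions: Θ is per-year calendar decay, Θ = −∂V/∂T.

price = 31.532522
Θ = -14.446275

σ√T = 0.5829·√1.3694 = 0.682118
d₁ = (ln(S/K) + (r−q+σ²/2)T) / (σ√T) = (ln(179.14/221.52) + (0.0327−0.0471+0.5829²/2)·1.3694) / 0.682118 = (-0.212345 + 0.212923) / 0.682118 = 0.000847
d₂ = d₁ − σ√T = 0.000847 − 0.682118 = -0.681271
e^{−rT} = 0.956208
e^{−qT} = 0.937537
N(d₁) = 0.500338,  N(d₂) = 0.247850
Call price V = S·e^{−qT}·N(d₁) − K·e^{−rT}·N(d₂) = 84.031947 − 52.499425 = 31.532522
φ(d₁) = (1/√(2π))·e^{−d₁²/2} = 0.398942
Θ = −S·e^{−qT}·φ(d₁)·σ/(2√T) + q·S·e^{−qT}·N(d₁) − r·K·e^{−rT}·N(d₂) = −16.687448 + 3.957905 − 1.716731 = -14.446275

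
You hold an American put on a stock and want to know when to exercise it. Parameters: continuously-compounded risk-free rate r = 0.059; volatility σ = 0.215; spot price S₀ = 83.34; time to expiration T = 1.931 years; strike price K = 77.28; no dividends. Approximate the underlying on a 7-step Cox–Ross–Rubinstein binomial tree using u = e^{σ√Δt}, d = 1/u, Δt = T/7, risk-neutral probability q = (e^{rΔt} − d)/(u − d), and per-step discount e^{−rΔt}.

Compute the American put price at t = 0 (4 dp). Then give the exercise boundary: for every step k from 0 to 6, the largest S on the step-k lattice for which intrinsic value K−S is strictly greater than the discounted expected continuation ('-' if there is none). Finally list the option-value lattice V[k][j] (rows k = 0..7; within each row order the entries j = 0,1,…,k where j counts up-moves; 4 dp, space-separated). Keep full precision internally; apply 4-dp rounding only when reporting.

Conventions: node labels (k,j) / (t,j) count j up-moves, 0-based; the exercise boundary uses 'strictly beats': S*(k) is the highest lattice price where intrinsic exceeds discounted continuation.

Δt=0.27586, u=1.11955, d=0.89322, q=0.54430, disc=e^(-rΔt)=0.98386
k=7 terminal: V=max(K-S,0) → 39.4739 29.8945 17.8879 2.8391 0.0000 0.0000 0.0000 0.0000
k=6: j=0 S=42.3257 intr=34.9543 cont=33.7067 V=34.9543[EX]; j=1 S=53.0502 intr=24.2298 cont=22.9822 V=24.2298[EX]; j=2 S=66.4921 intr=10.7879 cont=9.5403 V=10.7879[EX]; j=3 S=83.3400 intr=0.0000 cont=1.2729 V=1.2729[hold]; j=4 S=104.4568 intr=0.0000 cont=0.0000 V=0.0000[hold]; j=5 S=130.9242 intr=0.0000 cont=0.0000 V=0.0000[hold]; j=6 S=164.0980 intr=0.0000 cont=0.0000 V=0.0000[hold]  S*(6)=66.4921
k=5: j=0 S=47.3855 intr=29.8945 cont=28.6469 V=29.8945[EX]; j=1 S=59.3921 intr=17.8879 cont=16.6403 V=17.8879[EX]; j=2 S=74.4409 intr=2.8391 cont=5.5183 V=5.5183[hold]; j=3 S=93.3029 intr=0.0000 cont=0.5707 V=0.5707[hold]; j=4 S=116.9441 intr=0.0000 cont=0.0000 V=0.0000[hold]; j=5 S=146.5756 intr=0.0000 cont=0.0000 V=0.0000[hold]  S*(5)=59.3921
k=4: j=0 S=53.0502 intr=24.2298 cont=22.9822 V=24.2298[EX]; j=1 S=66.4921 intr=10.7879 cont=10.9750 V=10.9750[hold]; j=2 S=83.3400 intr=0.0000 cont=2.7797 V=2.7797[hold]; j=3 S=104.4568 intr=0.0000 cont=0.2559 V=0.2559[hold]; j=4 S=130.9242 intr=0.0000 cont=0.0000 V=0.0000[hold]  S*(4)=53.0502
k=3: j=0 S=59.3921 intr=17.8879 cont=16.7406 V=17.8879[EX]; j=1 S=74.4409 intr=2.8391 cont=6.4092 V=6.4092[hold]; j=2 S=93.3029 intr=0.0000 cont=1.3833 V=1.3833[hold]; j=3 S=116.9441 intr=0.0000 cont=0.1147 V=0.1147[hold]  S*(3)=59.3921
k=2: j=0 S=66.4921 intr=10.7879 cont=11.4521 V=11.4521[hold]; j=1 S=83.3400 intr=0.0000 cont=3.6143 V=3.6143[hold]; j=2 S=104.4568 intr=0.0000 cont=0.6816 V=0.6816[hold]  S*(2)=-
k=1: j=0 S=74.4409 intr=2.8391 cont=7.0700 V=7.0700[hold]; j=1 S=93.3029 intr=0.0000 cont=1.9854 V=1.9854[hold]  S*(1)=-
k=0: j=0 S=83.3400 intr=0.0000 cont=4.2330 V=4.2330[hold]  S*(0)=-

price = 4.2330
boundary = - - - 59.3921 53.0502 59.3921 66.4921
tree:
4.2330
7.0700 1.9854
11.4521 3.6143 0.6816
17.8879 6.4092 1.3833 0.1147
24.2298 10.9750 2.7797 0.2559 0.0000
29.8945 17.8879 5.5183 0.5707 0.0000 0.0000
34.9543 24.2298 10.7879 1.2729 0.0000 0.0000 0.0000
39.4739 29.8945 17.8879 2.8391 0.0000 0.0000 0.0000 0.0000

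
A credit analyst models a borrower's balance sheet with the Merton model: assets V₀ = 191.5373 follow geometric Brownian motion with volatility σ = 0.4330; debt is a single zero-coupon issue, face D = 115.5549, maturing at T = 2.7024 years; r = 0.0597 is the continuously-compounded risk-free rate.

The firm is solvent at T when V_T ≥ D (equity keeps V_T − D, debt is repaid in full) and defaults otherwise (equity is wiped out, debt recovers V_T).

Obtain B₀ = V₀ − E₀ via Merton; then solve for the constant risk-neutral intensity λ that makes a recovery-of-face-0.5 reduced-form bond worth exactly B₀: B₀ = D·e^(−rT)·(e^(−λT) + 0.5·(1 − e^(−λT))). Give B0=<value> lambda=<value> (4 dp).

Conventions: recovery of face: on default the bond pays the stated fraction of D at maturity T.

Apply the equity-as-call identities (strike 115.5549, horizon 2.7024 years):
d₁ = [ln(V₀/D) + (r + σ²/2)T] / (σ√T)
   = [ln(191.5373/115.5549) + (0.0597 + 0.5·0.4330²)·2.7024] / (0.4330·√2.7024)
   = [0.505337 + 0.414668] / 0.711808 = 1.292491
d₂ = d₁ − σ√T = 1.292491 − 0.711808 = 0.580683
N(d₁) = 0.901906,  N(d₂) = 0.719273,  e^(−rT) = 0.851008
E₀ = V₀·N(d₁) − D·e^(−rT)·N(d₂)
   = 191.5373·0.901906 − 115.5549·0.851008·0.719273 = 102.016713
B₀ = V₀ − E₀ = 191.5373 − 102.016713 = 89.520587
e^(−λT) = (B₀·e^(rT)/D − 0.5)/(1 − 0.5) = (89.5206·1.175077/115.5549 − 0.5)/0.5 = 0.82066803
λ = −ln(0.82066803)/2.7024 = 0.073134

B0=89.5206 lambda=0.0731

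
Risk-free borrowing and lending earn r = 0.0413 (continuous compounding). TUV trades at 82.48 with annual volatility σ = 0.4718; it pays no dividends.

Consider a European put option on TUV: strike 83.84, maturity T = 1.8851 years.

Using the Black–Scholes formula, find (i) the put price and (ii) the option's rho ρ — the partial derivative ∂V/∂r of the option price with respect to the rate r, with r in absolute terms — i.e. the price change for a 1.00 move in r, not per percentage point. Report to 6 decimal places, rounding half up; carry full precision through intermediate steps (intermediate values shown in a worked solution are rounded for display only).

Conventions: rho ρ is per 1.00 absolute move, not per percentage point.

σ√T = 0.4718·√1.8851 = 0.647776
d₁ = (ln(S/K) + (r+σ²/2)T) / (σ√T) = (ln(82.48/83.84) + (0.0413+0.4718²/2)·1.8851) / 0.647776 = (-0.016354 + 0.287662) / 0.647776 = 0.418829
d₂ = d₁ − σ√T = 0.418829 − 0.647776 = -0.228948
e^{−rT} = 0.925099
N(−d₁) = 0.337671,  N(−d₂) = 0.590545
Put price V = K·e^{−rT}·N(−d₂) − S·N(−d₁) = 45.802858 − 27.851075 = 17.951783
ρ = −K·T·e^{−rT}·N(−d₂) = -86.342968

price = 17.951783
ρ = -86.342968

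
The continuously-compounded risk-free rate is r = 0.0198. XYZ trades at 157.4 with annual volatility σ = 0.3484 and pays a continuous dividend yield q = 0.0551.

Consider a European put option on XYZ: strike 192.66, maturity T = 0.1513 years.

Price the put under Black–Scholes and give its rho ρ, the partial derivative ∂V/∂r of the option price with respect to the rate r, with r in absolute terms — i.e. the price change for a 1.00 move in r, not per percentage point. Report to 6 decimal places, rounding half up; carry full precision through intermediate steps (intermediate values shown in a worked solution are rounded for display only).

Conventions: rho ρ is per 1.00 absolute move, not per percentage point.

price = 36.629922
ρ = -27.465649

σ√T = 0.3484·√0.1513 = 0.135518
d₁ = (ln(S/K) + (r−q+σ²/2)T) / (σ√T) = (ln(157.4/192.66) + (0.0198−0.0551+0.3484²/2)·0.1513) / 0.135518 = (-0.202137 + 0.003842) / 0.135518 = -1.463235
d₂ = d₁ − σ√T = -1.463235 − 0.135518 = -1.598753
e^{−rT} = 0.997009
e^{−qT} = 0.991698
N(−d₁) = 0.928298,  N(−d₂) = 0.945062
Put price V = K·e^{−rT}·N(−d₂) − S·e^{−qT}·N(−d₁) = 181.531058 − 144.901136 = 36.629922
ρ = −K·T·e^{−rT}·N(−d₂) = -27.465649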